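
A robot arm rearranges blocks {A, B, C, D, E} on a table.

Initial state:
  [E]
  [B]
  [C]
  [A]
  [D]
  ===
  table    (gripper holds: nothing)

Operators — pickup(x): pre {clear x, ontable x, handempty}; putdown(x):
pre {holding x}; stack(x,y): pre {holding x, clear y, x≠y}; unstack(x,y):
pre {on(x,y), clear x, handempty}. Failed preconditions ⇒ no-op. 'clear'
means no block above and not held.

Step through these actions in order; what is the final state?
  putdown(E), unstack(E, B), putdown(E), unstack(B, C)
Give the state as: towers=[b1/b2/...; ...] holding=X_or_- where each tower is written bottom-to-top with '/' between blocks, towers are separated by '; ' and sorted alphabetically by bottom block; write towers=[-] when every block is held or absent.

step 1 (putdown(E)) [no-op]: towers=[D/A/C/B/E] holding=-
step 2 (unstack(E, B)): towers=[D/A/C/B] holding=E
step 3 (putdown(E)): towers=[D/A/C/B; E] holding=-
step 4 (unstack(B, C)): towers=[D/A/C; E] holding=B

towers=[D/A/C; E] holding=B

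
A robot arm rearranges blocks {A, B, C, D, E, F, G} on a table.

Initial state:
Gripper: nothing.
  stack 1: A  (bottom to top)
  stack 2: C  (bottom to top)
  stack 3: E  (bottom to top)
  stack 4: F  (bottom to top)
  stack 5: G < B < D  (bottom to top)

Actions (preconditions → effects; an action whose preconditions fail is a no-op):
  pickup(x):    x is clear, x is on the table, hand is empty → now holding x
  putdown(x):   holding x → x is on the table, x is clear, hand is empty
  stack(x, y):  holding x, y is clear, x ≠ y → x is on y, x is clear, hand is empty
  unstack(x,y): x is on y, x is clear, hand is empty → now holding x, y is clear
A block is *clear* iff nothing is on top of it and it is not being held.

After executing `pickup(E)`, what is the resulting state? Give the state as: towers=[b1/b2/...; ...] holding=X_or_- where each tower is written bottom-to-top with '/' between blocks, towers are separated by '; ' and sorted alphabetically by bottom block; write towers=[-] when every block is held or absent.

before: towers=[A; C; E; F; G/B/D] holding=-
pre[pickup(E)]: clear(E) ✓, ontable(E) ✓, handempty ✓
all met → apply pickup(E)
after:  towers=[A; C; F; G/B/D] holding=E

towers=[A; C; F; G/B/D] holding=E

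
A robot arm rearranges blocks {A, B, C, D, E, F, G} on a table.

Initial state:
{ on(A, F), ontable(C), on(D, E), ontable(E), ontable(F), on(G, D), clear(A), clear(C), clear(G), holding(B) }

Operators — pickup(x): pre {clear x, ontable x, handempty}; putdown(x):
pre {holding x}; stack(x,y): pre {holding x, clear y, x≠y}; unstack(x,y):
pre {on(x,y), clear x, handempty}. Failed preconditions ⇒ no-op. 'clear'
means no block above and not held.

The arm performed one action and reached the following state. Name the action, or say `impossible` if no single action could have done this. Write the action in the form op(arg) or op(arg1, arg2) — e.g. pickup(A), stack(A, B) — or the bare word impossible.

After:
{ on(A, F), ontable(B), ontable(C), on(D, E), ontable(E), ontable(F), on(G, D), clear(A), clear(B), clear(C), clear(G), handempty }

target: towers=[B; C; E/D/G; F/A] holding=-
        putdown(B) → towers=[B; C; E/D/G; F/A] holding=-  ← match
       stack(B, G) → towers=[C; E/D/G/B; F/A] holding=-
       stack(B, A) → towers=[C; E/D/G; F/A/B] holding=-
       stack(B, C) → towers=[C/B; E/D/G; F/A] holding=-

putdown(B)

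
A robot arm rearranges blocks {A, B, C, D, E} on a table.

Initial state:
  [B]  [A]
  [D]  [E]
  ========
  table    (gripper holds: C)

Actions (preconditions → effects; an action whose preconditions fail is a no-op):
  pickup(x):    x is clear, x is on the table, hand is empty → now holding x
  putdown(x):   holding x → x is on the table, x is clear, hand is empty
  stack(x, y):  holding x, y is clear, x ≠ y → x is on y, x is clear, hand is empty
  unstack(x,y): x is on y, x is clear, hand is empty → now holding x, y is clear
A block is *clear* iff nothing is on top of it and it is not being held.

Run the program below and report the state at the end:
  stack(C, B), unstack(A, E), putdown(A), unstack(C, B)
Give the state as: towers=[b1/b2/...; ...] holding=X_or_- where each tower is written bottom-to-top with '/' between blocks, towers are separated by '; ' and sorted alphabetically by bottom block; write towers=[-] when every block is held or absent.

towers=[A; D/B; E] holding=C

step 1 (stack(C, B)): towers=[D/B/C; E/A] holding=-
step 2 (unstack(A, E)): towers=[D/B/C; E] holding=A
step 3 (putdown(A)): towers=[A; D/B/C; E] holding=-
step 4 (unstack(C, B)): towers=[A; D/B; E] holding=C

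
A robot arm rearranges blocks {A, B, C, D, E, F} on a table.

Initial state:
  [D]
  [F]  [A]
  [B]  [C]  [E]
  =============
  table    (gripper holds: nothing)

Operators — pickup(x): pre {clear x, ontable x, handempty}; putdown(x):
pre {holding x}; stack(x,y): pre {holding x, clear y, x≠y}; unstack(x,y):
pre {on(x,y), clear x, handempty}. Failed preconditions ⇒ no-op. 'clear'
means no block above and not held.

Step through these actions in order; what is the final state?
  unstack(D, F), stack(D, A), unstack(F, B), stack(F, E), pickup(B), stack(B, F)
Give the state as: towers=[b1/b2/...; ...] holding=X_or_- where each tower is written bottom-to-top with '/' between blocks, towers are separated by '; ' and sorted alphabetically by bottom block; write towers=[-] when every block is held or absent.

towers=[C/A/D; E/F/B] holding=-

step 1 (unstack(D, F)): towers=[B/F; C/A; E] holding=D
step 2 (stack(D, A)): towers=[B/F; C/A/D; E] holding=-
step 3 (unstack(F, B)): towers=[B; C/A/D; E] holding=F
step 4 (stack(F, E)): towers=[B; C/A/D; E/F] holding=-
step 5 (pickup(B)): towers=[C/A/D; E/F] holding=B
step 6 (stack(B, F)): towers=[C/A/D; E/F/B] holding=-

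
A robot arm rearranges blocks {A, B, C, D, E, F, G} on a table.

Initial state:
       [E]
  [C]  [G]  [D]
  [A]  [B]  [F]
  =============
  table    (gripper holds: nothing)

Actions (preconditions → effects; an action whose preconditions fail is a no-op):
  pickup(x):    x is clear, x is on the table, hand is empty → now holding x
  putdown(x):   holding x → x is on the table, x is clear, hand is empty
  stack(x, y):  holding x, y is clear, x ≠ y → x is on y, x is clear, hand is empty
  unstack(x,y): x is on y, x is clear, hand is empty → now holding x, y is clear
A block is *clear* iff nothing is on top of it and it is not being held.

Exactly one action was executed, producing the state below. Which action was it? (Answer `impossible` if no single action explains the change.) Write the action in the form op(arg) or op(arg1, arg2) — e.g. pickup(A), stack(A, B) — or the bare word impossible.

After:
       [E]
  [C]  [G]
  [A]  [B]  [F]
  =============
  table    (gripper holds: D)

unstack(D, F)

target: towers=[A/C; B/G/E; F] holding=D
     unstack(D, F) → towers=[A/C; B/G/E; F] holding=D  ← match
     unstack(E, G) → towers=[A/C; B/G; F/D] holding=E
     unstack(C, A) → towers=[A; B/G/E; F/D] holding=C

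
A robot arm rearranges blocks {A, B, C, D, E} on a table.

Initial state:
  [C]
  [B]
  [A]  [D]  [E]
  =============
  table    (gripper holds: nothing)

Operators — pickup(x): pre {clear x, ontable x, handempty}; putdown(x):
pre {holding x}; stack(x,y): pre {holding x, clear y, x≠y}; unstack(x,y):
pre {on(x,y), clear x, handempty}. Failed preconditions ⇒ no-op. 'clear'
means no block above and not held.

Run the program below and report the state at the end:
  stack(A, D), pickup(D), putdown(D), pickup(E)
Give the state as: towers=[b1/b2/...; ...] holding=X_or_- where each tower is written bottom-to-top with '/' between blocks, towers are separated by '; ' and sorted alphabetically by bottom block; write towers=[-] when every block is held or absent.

step 1 (stack(A, D)) [no-op]: towers=[A/B/C; D; E] holding=-
step 2 (pickup(D)): towers=[A/B/C; E] holding=D
step 3 (putdown(D)): towers=[A/B/C; D; E] holding=-
step 4 (pickup(E)): towers=[A/B/C; D] holding=E

towers=[A/B/C; D] holding=E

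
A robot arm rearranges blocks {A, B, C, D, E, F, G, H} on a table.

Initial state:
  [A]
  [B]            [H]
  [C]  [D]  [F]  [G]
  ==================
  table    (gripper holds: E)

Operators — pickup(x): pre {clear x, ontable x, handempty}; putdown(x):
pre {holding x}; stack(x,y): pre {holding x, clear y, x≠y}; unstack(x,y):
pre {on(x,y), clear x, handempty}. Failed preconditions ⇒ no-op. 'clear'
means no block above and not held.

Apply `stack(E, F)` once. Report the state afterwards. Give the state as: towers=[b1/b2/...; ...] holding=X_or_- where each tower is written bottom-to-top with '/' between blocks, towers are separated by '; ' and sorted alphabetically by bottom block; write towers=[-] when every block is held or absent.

towers=[C/B/A; D; F/E; G/H] holding=-

before: towers=[C/B/A; D; F; G/H] holding=E
pre[stack(E, F)]: holding(E) yes, clear(F) yes, E≠F yes
all met → apply stack(E, F)
after:  towers=[C/B/A; D; F/E; G/H] holding=-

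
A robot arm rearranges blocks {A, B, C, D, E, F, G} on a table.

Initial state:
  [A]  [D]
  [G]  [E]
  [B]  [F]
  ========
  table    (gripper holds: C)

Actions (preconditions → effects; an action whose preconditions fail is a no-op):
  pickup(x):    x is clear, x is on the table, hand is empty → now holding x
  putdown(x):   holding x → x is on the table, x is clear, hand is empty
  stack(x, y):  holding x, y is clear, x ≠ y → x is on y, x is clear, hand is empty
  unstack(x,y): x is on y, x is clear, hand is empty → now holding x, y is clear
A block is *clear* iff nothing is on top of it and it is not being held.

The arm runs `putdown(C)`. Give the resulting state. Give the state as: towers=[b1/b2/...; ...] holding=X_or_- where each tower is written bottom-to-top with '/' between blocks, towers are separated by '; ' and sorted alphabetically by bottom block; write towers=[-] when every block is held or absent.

towers=[B/G/A; C; F/E/D] holding=-

before: towers=[B/G/A; F/E/D] holding=C
pre[putdown(C)]: holding(C) ok
all met → apply putdown(C)
after:  towers=[B/G/A; C; F/E/D] holding=-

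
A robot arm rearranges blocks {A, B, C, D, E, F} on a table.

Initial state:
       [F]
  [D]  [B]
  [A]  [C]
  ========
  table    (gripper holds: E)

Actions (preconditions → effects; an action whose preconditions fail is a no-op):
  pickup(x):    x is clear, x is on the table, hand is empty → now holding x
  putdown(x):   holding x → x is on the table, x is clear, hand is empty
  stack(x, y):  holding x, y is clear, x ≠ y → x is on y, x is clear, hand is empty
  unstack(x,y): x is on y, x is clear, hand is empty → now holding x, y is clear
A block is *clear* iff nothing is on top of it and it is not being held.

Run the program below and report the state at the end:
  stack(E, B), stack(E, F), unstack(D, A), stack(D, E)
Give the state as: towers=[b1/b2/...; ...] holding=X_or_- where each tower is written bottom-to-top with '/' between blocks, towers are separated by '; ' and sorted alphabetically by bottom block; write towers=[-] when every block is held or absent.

towers=[A; C/B/F/E/D] holding=-

step 1 (stack(E, B)) [no-op]: towers=[A/D; C/B/F] holding=E
step 2 (stack(E, F)): towers=[A/D; C/B/F/E] holding=-
step 3 (unstack(D, A)): towers=[A; C/B/F/E] holding=D
step 4 (stack(D, E)): towers=[A; C/B/F/E/D] holding=-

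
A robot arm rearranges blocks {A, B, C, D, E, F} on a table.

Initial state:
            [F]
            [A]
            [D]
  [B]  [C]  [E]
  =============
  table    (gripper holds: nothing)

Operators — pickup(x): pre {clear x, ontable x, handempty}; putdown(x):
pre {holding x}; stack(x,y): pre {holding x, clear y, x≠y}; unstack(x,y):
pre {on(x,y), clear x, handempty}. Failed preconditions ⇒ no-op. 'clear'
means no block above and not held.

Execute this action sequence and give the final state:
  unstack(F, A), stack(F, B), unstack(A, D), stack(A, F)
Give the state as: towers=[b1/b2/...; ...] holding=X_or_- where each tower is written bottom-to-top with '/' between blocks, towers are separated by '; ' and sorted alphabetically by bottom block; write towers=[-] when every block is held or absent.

towers=[B/F/A; C; E/D] holding=-

step 1 (unstack(F, A)): towers=[B; C; E/D/A] holding=F
step 2 (stack(F, B)): towers=[B/F; C; E/D/A] holding=-
step 3 (unstack(A, D)): towers=[B/F; C; E/D] holding=A
step 4 (stack(A, F)): towers=[B/F/A; C; E/D] holding=-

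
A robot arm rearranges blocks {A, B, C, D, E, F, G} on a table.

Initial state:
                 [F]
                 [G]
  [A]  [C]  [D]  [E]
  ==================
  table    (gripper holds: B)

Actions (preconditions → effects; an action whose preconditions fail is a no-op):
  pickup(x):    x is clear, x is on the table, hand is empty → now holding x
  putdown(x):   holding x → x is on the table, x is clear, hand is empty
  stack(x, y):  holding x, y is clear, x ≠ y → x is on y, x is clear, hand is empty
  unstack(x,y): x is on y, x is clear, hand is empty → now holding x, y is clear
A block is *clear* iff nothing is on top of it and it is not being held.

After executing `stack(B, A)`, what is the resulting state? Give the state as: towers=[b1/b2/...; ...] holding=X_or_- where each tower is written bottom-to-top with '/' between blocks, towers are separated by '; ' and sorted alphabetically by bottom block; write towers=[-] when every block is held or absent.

towers=[A/B; C; D; E/G/F] holding=-

before: towers=[A; C; D; E/G/F] holding=B
pre[stack(B, A)]: holding(B) ✓, clear(A) ✓, B≠A ✓
all met → apply stack(B, A)
after:  towers=[A/B; C; D; E/G/F] holding=-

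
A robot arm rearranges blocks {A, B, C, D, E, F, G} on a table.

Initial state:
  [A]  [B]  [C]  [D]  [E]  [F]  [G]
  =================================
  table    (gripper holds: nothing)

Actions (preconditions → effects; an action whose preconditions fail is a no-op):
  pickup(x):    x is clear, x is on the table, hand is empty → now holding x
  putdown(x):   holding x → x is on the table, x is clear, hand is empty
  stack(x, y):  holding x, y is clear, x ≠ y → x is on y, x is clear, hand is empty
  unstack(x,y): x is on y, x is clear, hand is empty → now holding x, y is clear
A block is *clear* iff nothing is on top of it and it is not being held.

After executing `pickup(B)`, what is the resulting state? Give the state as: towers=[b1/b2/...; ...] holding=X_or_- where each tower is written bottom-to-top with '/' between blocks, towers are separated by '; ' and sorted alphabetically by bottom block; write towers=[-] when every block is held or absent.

towers=[A; C; D; E; F; G] holding=B

before: towers=[A; B; C; D; E; F; G] holding=-
pre[pickup(B)]: clear(B) ✓, ontable(B) ✓, handempty ✓
all met → apply pickup(B)
after:  towers=[A; C; D; E; F; G] holding=B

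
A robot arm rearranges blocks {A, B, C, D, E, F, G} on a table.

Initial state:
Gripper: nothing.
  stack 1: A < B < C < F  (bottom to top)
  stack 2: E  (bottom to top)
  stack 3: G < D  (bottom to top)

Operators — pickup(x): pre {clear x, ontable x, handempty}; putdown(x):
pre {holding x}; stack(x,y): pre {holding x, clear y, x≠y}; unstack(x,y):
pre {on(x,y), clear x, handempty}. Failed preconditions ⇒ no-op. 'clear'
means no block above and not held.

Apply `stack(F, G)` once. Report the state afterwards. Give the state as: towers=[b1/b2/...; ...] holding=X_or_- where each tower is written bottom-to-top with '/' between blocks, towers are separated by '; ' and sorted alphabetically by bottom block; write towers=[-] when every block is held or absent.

towers=[A/B/C/F; E; G/D] holding=-

before: towers=[A/B/C/F; E; G/D] holding=-
pre[stack(F, G)]: holding(F) ✗, clear(G) ✗, F≠G ✓
holding(F), clear(G) unmet → stack(F, G) is a no-op
after:  towers=[A/B/C/F; E; G/D] holding=-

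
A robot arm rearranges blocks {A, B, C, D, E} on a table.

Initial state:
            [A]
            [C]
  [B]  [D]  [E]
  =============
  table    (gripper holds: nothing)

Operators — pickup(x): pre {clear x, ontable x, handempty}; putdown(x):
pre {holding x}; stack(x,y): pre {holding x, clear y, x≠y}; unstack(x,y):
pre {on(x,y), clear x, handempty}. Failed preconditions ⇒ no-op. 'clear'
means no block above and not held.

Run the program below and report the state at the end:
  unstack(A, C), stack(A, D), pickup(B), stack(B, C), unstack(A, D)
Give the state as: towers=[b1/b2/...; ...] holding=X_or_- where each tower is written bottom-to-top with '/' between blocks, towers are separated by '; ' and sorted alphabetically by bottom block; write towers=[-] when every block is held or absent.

towers=[D; E/C/B] holding=A

step 1 (unstack(A, C)): towers=[B; D; E/C] holding=A
step 2 (stack(A, D)): towers=[B; D/A; E/C] holding=-
step 3 (pickup(B)): towers=[D/A; E/C] holding=B
step 4 (stack(B, C)): towers=[D/A; E/C/B] holding=-
step 5 (unstack(A, D)): towers=[D; E/C/B] holding=A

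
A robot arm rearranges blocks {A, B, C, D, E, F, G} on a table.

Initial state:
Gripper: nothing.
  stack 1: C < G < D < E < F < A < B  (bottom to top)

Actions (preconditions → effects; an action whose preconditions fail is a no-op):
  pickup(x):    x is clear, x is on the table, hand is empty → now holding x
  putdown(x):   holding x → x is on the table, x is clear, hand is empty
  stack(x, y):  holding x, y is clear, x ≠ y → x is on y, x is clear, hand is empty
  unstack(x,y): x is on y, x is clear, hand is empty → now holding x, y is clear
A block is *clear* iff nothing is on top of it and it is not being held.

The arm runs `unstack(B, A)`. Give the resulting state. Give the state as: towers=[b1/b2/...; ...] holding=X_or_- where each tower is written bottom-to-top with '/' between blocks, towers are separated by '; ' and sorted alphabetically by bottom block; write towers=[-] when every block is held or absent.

before: towers=[C/G/D/E/F/A/B] holding=-
pre[unstack(B, A)]: on(B,A) ok, clear(B) ok, handempty ok
all met → apply unstack(B, A)
after:  towers=[C/G/D/E/F/A] holding=B

towers=[C/G/D/E/F/A] holding=B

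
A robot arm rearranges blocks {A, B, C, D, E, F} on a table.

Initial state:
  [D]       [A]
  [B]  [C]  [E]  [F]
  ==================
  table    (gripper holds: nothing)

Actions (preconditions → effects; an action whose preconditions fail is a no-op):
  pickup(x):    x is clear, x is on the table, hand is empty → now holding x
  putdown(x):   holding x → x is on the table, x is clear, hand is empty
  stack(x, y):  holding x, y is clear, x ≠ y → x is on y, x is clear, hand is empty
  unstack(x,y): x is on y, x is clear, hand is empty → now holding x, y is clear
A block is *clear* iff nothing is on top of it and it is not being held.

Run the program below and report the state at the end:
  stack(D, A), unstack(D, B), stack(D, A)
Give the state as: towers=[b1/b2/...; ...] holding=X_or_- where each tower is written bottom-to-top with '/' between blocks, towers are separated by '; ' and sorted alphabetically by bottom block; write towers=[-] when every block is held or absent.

towers=[B; C; E/A/D; F] holding=-

step 1 (stack(D, A)) [no-op]: towers=[B/D; C; E/A; F] holding=-
step 2 (unstack(D, B)): towers=[B; C; E/A; F] holding=D
step 3 (stack(D, A)): towers=[B; C; E/A/D; F] holding=-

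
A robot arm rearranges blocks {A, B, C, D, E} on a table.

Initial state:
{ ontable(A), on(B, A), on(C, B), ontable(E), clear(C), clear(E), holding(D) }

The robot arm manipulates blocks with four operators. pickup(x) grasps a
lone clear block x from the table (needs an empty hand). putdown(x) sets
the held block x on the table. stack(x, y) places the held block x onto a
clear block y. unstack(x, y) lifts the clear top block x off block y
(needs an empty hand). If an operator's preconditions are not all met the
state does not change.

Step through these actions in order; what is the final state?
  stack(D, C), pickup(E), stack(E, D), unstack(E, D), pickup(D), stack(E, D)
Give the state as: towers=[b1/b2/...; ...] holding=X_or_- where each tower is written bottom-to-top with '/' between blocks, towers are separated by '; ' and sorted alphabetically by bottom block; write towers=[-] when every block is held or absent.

step 1 (stack(D, C)): towers=[A/B/C/D; E] holding=-
step 2 (pickup(E)): towers=[A/B/C/D] holding=E
step 3 (stack(E, D)): towers=[A/B/C/D/E] holding=-
step 4 (unstack(E, D)): towers=[A/B/C/D] holding=E
step 5 (pickup(D)) [no-op]: towers=[A/B/C/D] holding=E
step 6 (stack(E, D)): towers=[A/B/C/D/E] holding=-

towers=[A/B/C/D/E] holding=-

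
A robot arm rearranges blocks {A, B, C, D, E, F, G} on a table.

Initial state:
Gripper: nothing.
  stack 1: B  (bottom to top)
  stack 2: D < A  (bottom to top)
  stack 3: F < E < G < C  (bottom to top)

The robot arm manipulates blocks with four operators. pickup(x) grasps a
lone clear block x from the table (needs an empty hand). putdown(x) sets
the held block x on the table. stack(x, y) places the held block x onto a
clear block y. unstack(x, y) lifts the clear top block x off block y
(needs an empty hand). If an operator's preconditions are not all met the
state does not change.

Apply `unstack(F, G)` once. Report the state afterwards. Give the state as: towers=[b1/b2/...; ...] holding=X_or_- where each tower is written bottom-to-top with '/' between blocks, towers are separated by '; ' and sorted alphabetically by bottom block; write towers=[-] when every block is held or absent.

towers=[B; D/A; F/E/G/C] holding=-

before: towers=[B; D/A; F/E/G/C] holding=-
pre[unstack(F, G)]: on(F,G) fail, clear(F) fail, handempty ok
on(F,G), clear(F) unmet → unstack(F, G) is a no-op
after:  towers=[B; D/A; F/E/G/C] holding=-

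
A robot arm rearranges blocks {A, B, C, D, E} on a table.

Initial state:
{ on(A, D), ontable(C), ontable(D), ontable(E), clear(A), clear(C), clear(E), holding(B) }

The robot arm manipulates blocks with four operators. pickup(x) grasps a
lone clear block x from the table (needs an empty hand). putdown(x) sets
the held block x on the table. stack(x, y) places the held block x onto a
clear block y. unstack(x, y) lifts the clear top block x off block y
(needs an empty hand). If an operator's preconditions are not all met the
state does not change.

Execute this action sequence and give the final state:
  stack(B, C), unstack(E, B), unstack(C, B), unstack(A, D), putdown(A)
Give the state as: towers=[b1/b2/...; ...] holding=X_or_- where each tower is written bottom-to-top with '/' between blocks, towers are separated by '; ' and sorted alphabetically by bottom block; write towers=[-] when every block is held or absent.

step 1 (stack(B, C)): towers=[C/B; D/A; E] holding=-
step 2 (unstack(E, B)) [no-op]: towers=[C/B; D/A; E] holding=-
step 3 (unstack(C, B)) [no-op]: towers=[C/B; D/A; E] holding=-
step 4 (unstack(A, D)): towers=[C/B; D; E] holding=A
step 5 (putdown(A)): towers=[A; C/B; D; E] holding=-

towers=[A; C/B; D; E] holding=-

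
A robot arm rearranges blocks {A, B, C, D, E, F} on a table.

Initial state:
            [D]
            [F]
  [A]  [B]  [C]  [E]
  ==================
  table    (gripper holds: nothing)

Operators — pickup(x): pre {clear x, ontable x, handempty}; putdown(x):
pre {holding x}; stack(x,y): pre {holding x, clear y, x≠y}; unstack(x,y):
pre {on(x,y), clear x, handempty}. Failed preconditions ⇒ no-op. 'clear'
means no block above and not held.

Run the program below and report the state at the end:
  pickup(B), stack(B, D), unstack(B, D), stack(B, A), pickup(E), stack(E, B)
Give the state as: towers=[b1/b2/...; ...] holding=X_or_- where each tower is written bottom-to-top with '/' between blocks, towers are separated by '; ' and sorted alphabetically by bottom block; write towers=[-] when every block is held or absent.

towers=[A/B/E; C/F/D] holding=-

step 1 (pickup(B)): towers=[A; C/F/D; E] holding=B
step 2 (stack(B, D)): towers=[A; C/F/D/B; E] holding=-
step 3 (unstack(B, D)): towers=[A; C/F/D; E] holding=B
step 4 (stack(B, A)): towers=[A/B; C/F/D; E] holding=-
step 5 (pickup(E)): towers=[A/B; C/F/D] holding=E
step 6 (stack(E, B)): towers=[A/B/E; C/F/D] holding=-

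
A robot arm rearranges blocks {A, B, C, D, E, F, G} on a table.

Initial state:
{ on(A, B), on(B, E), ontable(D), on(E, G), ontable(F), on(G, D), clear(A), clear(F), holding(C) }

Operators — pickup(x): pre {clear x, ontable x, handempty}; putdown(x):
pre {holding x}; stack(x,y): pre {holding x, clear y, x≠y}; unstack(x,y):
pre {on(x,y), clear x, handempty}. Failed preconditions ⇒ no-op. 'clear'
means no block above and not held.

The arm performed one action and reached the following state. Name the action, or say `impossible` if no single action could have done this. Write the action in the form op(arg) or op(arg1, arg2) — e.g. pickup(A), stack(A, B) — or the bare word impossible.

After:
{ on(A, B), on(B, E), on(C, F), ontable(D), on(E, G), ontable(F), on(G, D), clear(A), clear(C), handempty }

target: towers=[D/G/E/B/A; F/C] holding=-
        putdown(C) → towers=[C; D/G/E/B/A; F] holding=-
       stack(C, F) → towers=[D/G/E/B/A; F/C] holding=-  ← match
       stack(C, A) → towers=[D/G/E/B/A/C; F] holding=-

stack(C, F)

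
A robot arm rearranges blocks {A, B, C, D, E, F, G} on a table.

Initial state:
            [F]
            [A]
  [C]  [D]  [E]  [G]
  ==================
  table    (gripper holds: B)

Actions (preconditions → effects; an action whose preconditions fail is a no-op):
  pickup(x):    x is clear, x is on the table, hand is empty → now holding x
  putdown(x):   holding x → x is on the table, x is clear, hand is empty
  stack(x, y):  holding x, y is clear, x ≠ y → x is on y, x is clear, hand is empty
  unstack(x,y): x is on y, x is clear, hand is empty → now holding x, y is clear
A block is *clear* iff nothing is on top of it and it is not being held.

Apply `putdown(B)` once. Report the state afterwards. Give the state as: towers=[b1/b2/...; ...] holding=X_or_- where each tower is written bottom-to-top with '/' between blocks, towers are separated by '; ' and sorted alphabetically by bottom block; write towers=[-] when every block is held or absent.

before: towers=[C; D; E/A/F; G] holding=B
pre[putdown(B)]: holding(B) ok
all met → apply putdown(B)
after:  towers=[B; C; D; E/A/F; G] holding=-

towers=[B; C; D; E/A/F; G] holding=-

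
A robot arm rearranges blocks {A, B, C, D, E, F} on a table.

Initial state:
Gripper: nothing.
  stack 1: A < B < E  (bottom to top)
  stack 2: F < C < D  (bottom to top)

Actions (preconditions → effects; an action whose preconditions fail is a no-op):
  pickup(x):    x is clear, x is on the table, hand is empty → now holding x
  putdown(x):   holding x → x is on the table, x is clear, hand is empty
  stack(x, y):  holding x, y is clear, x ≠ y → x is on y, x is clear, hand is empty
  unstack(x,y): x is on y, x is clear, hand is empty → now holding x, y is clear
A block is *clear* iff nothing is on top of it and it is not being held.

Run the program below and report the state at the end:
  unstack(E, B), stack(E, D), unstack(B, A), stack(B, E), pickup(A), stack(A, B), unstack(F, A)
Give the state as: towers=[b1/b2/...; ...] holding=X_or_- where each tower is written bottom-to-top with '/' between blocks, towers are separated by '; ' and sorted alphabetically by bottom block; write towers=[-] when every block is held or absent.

step 1 (unstack(E, B)): towers=[A/B; F/C/D] holding=E
step 2 (stack(E, D)): towers=[A/B; F/C/D/E] holding=-
step 3 (unstack(B, A)): towers=[A; F/C/D/E] holding=B
step 4 (stack(B, E)): towers=[A; F/C/D/E/B] holding=-
step 5 (pickup(A)): towers=[F/C/D/E/B] holding=A
step 6 (stack(A, B)): towers=[F/C/D/E/B/A] holding=-
step 7 (unstack(F, A)) [no-op]: towers=[F/C/D/E/B/A] holding=-

towers=[F/C/D/E/B/A] holding=-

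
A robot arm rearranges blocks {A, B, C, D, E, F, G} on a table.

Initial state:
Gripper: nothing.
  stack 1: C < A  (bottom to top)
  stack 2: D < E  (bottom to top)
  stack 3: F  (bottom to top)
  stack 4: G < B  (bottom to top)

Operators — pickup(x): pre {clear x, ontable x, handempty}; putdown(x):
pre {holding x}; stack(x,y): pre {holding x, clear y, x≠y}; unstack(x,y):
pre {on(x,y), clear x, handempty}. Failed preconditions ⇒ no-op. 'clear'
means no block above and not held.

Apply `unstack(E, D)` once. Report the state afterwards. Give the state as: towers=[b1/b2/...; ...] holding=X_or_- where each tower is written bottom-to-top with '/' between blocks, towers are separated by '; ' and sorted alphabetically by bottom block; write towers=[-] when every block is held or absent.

towers=[C/A; D; F; G/B] holding=E

before: towers=[C/A; D/E; F; G/B] holding=-
pre[unstack(E, D)]: on(E,D) ✓, clear(E) ✓, handempty ✓
all met → apply unstack(E, D)
after:  towers=[C/A; D; F; G/B] holding=E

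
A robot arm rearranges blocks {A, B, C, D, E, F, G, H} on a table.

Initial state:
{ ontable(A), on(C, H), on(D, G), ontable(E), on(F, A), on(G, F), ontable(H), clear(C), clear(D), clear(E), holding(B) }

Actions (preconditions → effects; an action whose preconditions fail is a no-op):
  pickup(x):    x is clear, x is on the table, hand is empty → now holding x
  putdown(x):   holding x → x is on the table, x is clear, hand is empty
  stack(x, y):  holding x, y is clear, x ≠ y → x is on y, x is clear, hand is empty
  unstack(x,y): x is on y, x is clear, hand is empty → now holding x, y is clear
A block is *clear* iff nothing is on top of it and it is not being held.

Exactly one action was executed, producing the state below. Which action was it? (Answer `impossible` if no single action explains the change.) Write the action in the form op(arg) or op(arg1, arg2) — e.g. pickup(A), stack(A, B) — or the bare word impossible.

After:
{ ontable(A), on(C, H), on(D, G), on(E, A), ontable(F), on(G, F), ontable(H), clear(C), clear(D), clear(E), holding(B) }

impossible

target: towers=[A/E; F/G/D; H/C] holding=B
        putdown(B) → towers=[A/F/G/D; B; E; H/C] holding=-
       stack(B, E) → towers=[A/F/G/D; E/B; H/C] holding=-
       stack(B, D) → towers=[A/F/G/D/B; E; H/C] holding=-
       stack(B, C) → towers=[A/F/G/D; E; H/C/B] holding=-
none of the 4 applicable actions match → impossible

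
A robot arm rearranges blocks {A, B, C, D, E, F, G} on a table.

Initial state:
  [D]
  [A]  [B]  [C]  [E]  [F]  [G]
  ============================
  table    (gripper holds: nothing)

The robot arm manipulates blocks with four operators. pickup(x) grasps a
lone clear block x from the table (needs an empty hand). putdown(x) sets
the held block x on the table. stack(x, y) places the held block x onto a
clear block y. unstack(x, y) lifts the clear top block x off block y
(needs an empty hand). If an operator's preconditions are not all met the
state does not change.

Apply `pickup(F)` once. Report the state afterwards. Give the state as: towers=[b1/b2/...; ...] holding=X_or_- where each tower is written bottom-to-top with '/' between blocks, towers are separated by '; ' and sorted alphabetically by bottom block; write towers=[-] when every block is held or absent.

towers=[A/D; B; C; E; G] holding=F

before: towers=[A/D; B; C; E; F; G] holding=-
pre[pickup(F)]: clear(F) ok, ontable(F) ok, handempty ok
all met → apply pickup(F)
after:  towers=[A/D; B; C; E; G] holding=F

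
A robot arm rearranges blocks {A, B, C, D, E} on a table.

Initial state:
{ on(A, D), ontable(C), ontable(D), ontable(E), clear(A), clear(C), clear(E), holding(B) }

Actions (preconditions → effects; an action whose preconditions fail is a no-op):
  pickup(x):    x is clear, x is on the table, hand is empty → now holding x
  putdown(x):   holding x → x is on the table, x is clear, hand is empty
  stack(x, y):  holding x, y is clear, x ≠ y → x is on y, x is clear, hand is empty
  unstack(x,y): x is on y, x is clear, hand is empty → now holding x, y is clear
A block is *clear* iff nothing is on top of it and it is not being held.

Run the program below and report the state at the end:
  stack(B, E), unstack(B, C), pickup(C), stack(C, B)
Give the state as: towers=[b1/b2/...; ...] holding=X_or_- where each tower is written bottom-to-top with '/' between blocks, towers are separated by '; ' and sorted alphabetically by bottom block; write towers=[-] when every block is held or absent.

towers=[D/A; E/B/C] holding=-

step 1 (stack(B, E)): towers=[C; D/A; E/B] holding=-
step 2 (unstack(B, C)) [no-op]: towers=[C; D/A; E/B] holding=-
step 3 (pickup(C)): towers=[D/A; E/B] holding=C
step 4 (stack(C, B)): towers=[D/A; E/B/C] holding=-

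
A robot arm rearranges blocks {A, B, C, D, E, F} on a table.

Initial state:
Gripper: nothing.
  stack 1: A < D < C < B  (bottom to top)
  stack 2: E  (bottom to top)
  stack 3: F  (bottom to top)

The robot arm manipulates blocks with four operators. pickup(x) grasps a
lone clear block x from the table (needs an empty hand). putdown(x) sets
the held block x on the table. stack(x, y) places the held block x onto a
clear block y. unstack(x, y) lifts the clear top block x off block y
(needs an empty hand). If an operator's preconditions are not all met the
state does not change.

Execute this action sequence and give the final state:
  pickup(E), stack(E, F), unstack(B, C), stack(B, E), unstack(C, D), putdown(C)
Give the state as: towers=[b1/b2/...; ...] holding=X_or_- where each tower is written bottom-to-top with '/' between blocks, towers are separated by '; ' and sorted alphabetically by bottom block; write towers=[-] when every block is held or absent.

towers=[A/D; C; F/E/B] holding=-

step 1 (pickup(E)): towers=[A/D/C/B; F] holding=E
step 2 (stack(E, F)): towers=[A/D/C/B; F/E] holding=-
step 3 (unstack(B, C)): towers=[A/D/C; F/E] holding=B
step 4 (stack(B, E)): towers=[A/D/C; F/E/B] holding=-
step 5 (unstack(C, D)): towers=[A/D; F/E/B] holding=C
step 6 (putdown(C)): towers=[A/D; C; F/E/B] holding=-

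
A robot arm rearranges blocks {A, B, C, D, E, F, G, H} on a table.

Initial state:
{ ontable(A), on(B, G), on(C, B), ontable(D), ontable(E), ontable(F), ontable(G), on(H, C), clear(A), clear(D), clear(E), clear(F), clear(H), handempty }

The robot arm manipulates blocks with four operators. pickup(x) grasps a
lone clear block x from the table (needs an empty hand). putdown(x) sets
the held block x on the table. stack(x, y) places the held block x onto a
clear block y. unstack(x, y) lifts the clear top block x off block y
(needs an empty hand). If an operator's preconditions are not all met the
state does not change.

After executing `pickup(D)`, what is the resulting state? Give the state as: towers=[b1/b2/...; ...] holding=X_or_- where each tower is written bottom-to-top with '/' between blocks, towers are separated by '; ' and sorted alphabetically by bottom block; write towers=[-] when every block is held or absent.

before: towers=[A; D; E; F; G/B/C/H] holding=-
pre[pickup(D)]: clear(D) ok, ontable(D) ok, handempty ok
all met → apply pickup(D)
after:  towers=[A; E; F; G/B/C/H] holding=D

towers=[A; E; F; G/B/C/H] holding=D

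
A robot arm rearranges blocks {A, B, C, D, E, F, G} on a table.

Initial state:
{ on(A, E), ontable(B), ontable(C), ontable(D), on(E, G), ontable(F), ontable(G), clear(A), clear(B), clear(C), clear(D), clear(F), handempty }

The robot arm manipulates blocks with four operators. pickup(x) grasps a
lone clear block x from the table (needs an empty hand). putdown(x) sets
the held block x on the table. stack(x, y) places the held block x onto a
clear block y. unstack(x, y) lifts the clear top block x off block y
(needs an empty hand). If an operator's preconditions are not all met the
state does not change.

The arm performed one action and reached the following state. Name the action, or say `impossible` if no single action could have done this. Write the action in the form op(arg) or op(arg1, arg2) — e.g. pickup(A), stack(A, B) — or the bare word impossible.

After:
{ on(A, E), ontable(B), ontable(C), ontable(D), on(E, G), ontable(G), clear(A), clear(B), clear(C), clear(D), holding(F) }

target: towers=[B; C; D; G/E/A] holding=F
         pickup(B) → towers=[C; D; F; G/E/A] holding=B
         pickup(F) → towers=[B; C; D; G/E/A] holding=F  ← match
         pickup(D) → towers=[B; C; F; G/E/A] holding=D
     unstack(A, E) → towers=[B; C; D; F; G/E] holding=A
         pickup(C) → towers=[B; D; F; G/E/A] holding=C

pickup(F)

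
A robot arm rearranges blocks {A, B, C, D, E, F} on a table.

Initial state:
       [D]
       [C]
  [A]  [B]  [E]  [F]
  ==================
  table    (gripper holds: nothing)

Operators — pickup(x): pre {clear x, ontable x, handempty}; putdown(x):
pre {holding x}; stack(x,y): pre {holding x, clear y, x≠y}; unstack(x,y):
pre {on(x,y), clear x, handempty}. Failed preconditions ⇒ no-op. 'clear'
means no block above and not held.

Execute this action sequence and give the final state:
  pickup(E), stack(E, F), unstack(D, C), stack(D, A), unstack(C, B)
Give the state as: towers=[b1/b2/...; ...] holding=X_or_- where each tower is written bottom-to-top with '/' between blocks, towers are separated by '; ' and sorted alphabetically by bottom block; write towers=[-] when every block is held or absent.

step 1 (pickup(E)): towers=[A; B/C/D; F] holding=E
step 2 (stack(E, F)): towers=[A; B/C/D; F/E] holding=-
step 3 (unstack(D, C)): towers=[A; B/C; F/E] holding=D
step 4 (stack(D, A)): towers=[A/D; B/C; F/E] holding=-
step 5 (unstack(C, B)): towers=[A/D; B; F/E] holding=C

towers=[A/D; B; F/E] holding=C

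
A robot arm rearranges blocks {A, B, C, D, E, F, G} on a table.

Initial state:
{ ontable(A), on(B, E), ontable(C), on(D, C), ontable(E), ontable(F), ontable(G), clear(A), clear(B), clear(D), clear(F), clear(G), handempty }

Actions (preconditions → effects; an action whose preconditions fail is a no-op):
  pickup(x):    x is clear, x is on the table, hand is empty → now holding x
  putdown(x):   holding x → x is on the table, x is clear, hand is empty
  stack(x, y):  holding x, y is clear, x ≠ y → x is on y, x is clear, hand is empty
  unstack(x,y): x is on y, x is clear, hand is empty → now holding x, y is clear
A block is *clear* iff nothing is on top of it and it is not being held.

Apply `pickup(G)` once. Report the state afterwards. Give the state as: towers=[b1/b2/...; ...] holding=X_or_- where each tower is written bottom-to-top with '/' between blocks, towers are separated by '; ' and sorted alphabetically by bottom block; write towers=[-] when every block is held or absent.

before: towers=[A; C/D; E/B; F; G] holding=-
pre[pickup(G)]: clear(G) ok, ontable(G) ok, handempty ok
all met → apply pickup(G)
after:  towers=[A; C/D; E/B; F] holding=G

towers=[A; C/D; E/B; F] holding=G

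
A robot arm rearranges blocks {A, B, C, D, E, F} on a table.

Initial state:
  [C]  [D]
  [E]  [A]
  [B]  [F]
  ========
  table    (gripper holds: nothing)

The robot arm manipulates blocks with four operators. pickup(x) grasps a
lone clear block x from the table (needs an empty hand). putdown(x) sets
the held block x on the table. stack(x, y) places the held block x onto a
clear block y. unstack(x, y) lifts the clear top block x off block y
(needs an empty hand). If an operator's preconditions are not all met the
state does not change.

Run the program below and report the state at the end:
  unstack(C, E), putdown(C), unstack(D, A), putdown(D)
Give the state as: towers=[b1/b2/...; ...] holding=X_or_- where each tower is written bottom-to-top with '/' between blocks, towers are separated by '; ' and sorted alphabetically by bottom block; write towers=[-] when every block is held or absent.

towers=[B/E; C; D; F/A] holding=-

step 1 (unstack(C, E)): towers=[B/E; F/A/D] holding=C
step 2 (putdown(C)): towers=[B/E; C; F/A/D] holding=-
step 3 (unstack(D, A)): towers=[B/E; C; F/A] holding=D
step 4 (putdown(D)): towers=[B/E; C; D; F/A] holding=-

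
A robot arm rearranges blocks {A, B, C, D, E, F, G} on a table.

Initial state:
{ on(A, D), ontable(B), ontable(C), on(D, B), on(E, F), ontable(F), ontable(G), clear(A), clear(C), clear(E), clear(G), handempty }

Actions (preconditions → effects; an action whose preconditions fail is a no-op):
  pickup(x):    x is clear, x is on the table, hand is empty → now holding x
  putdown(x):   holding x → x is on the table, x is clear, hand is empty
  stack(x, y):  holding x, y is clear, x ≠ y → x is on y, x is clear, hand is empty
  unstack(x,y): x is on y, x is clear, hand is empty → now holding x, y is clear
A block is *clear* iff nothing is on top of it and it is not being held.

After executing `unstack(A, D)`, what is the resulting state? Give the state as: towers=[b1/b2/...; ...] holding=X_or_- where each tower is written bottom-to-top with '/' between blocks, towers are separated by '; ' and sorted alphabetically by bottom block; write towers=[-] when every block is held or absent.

towers=[B/D; C; F/E; G] holding=A

before: towers=[B/D/A; C; F/E; G] holding=-
pre[unstack(A, D)]: on(A,D) ✓, clear(A) ✓, handempty ✓
all met → apply unstack(A, D)
after:  towers=[B/D; C; F/E; G] holding=A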